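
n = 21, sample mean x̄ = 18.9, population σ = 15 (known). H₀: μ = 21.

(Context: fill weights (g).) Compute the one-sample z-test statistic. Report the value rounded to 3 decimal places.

test statistic = -0.642

SE = σ/√n = 15/√21 = 3.2733
z = (x̄−μ₀)/SE = (18.9−21)/3.2733 = -0.6416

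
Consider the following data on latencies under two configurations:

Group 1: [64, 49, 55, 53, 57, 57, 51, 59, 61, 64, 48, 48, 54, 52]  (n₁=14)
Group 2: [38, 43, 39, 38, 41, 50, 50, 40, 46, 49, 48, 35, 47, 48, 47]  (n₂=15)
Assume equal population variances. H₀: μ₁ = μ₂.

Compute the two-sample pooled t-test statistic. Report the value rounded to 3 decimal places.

x̄₁=55.143, s₁=5.447, n₁=14
x̄₂=43.933, s₂=5.035, n₂=15
s_p² = [13·5.447² + 14·5.035²]/27 = 27.4314
SE = √(s_p²·(1/14+1/15)) = 1.9463
t = (55.143−43.933)/1.9463 = 5.7594
df = 27

test statistic = 5.759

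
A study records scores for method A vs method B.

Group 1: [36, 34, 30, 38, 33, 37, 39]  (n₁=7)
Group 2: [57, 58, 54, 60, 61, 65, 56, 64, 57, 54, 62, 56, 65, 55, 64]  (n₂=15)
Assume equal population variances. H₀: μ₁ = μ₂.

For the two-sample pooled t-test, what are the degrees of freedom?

df = n₁ + n₂ − 2 = 7 + 15 − 2 = 20

degrees of freedom = 20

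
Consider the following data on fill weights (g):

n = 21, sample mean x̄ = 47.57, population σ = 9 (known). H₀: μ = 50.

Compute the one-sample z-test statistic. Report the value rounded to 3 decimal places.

SE = σ/√n = 9/√21 = 1.9640
z = (x̄−μ₀)/SE = (47.57−50)/1.9640 = -1.2373

test statistic = -1.237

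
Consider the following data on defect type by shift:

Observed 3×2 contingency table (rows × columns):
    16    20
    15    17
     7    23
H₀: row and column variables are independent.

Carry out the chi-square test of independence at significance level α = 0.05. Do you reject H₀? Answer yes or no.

reject H₀: no

Row totals [36, 32, 30], col totals [38, 60], n=98
χ² = (16−13.96)²/13.96 + (20−22.04)²/22.04 + (15−12.41)²/12.41 + (17−19.59)²/19.59 + (7−11.63)²/11.63 + (23−18.37)²/18.37 = 4.3850
df = 2
p-value (upper-tail) = 0.11164
At α=0.05: p ≥ α → fail to reject H₀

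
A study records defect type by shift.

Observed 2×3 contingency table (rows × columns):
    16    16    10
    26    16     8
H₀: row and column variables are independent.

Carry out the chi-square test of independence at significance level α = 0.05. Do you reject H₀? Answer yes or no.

Row totals [42, 50], col totals [42, 32, 18], n=92
χ² = (16−19.17)²/19.17 + (16−14.61)²/14.61 + (10−8.22)²/8.22 + (26−22.83)²/22.83 + (16−17.39)²/17.39 + (8−9.78)²/9.78 = 1.9221
df = 2
p-value (upper-tail) = 0.38250
At α=0.05: p ≥ α → fail to reject H₀

reject H₀: no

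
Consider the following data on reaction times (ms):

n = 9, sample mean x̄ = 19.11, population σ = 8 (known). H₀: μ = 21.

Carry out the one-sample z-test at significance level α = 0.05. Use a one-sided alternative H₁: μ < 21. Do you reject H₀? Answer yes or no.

SE = σ/√n = 8/√9 = 2.6667
z = (x̄−μ₀)/SE = (19.11−21)/2.6667 = -0.7088
p-value (one-sided, H₁ less) = 0.23924
At α=0.05: p ≥ α → fail to reject H₀

reject H₀: no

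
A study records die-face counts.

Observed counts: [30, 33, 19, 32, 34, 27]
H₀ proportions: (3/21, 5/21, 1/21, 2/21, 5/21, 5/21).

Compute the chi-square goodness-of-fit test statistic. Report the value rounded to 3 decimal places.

n = 175; E_i = n·p_i = [25.00, 41.67, 8.33, 16.67, 41.67, 41.67]
χ² = (30−25.00)²/25.00 + (33−41.67)²/41.67 + (19−8.33)²/8.33 + (32−16.67)²/16.67 + (34−41.67)²/41.67 + (27−41.67)²/41.67 = 37.1360
df = 5

test statistic = 37.136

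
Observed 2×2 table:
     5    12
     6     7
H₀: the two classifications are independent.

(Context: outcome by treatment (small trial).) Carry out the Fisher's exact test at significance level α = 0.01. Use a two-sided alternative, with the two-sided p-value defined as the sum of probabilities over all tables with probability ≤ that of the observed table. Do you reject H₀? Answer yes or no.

Margins: r₁=17, r₂=13, c₁=11, c₂=19, n=30
p_obs = C(17,5)·C(13,6)/C(30,11); sum pmf over tables with pmf ≤ p_obs
p-value (two-sided) = 0.45388
At α=0.01: p ≥ α → fail to reject H₀

reject H₀: no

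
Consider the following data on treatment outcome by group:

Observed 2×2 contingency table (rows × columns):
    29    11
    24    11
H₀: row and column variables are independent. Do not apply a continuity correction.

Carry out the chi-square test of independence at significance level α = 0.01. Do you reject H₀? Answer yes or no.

Row totals [40, 35], col totals [53, 22], n=75
χ² = (29−28.27)²/28.27 + (11−11.73)²/11.73 + (24−24.73)²/24.73 + (11−10.27)²/10.27 = 0.1390
df = 1
p-value (upper-tail) = 0.70929
At α=0.01: p ≥ α → fail to reject H₀

reject H₀: no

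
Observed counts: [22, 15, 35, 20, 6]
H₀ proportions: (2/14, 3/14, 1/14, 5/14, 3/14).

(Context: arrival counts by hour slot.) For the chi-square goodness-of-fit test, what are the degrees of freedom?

degrees of freedom = 4

df = k − 1 = 5 − 1 = 4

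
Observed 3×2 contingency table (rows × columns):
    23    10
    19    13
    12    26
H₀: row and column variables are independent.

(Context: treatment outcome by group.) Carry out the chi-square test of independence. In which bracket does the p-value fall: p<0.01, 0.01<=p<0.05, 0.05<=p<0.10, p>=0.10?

p-value bracket: p<0.01

Row totals [33, 32, 38], col totals [54, 49], n=103
χ² = (23−17.30)²/17.30 + (10−15.70)²/15.70 + (19−16.78)²/16.78 + (13−15.22)²/15.22 + (12−19.92)²/19.92 + (26−18.08)²/18.08 = 11.1878
df = 2
p-value (upper-tail) = 0.00372
→ bracket: p<0.01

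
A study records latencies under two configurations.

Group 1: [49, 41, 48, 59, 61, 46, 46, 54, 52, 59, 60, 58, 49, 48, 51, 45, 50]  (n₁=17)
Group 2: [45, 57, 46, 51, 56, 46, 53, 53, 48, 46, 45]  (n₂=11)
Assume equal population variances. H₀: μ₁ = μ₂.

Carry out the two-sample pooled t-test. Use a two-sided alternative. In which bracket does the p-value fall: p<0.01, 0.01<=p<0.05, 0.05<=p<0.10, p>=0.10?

p-value bracket: p>=0.10

x̄₁=51.529, s₁=6.001, n₁=17
x̄₂=49.636, s₂=4.523, n₂=11
s_p² = [16·6.001² + 10·4.523²]/26 = 30.0300
SE = √(s_p²·(1/17+1/11)) = 2.1205
t = (51.529−49.636)/2.1205 = 0.8927
df = 26
p-value (two-sided) = 0.38018
→ bracket: p>=0.10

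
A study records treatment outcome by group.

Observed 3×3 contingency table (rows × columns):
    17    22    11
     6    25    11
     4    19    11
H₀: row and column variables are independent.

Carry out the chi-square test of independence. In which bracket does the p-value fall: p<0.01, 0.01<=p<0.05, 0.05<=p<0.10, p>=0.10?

Row totals [50, 42, 34], col totals [27, 66, 33], n=126
χ² = (17−10.71)²/10.71 + (22−26.19)²/26.19 + (11−13.10)²/13.10 + (6−9.00)²/9.00 + (25−22.00)²/22.00 + (11−11.00)²/11.00 + (4−7.29)²/7.29 + (19−17.81)²/17.81 + (11−8.90)²/8.90 = 8.1568
df = 4
p-value (upper-tail) = 0.08600
→ bracket: 0.05<=p<0.10

p-value bracket: 0.05<=p<0.10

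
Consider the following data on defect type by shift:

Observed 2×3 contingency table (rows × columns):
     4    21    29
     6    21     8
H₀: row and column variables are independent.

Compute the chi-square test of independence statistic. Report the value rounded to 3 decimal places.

Row totals [54, 35], col totals [10, 42, 37], n=89
χ² = (4−6.07)²/6.07 + (21−25.48)²/25.48 + (29−22.45)²/22.45 + (6−3.93)²/3.93 + (21−16.52)²/16.52 + (8−14.55)²/14.55 = 8.6573
df = 2

test statistic = 8.657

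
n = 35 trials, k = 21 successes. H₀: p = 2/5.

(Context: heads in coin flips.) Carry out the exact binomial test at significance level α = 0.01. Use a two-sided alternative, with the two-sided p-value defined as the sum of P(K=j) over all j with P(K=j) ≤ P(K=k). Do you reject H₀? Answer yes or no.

Exact binomial: n=35, k=21, p₀=2/5=0.4000
P(X=j) = C(n,j)·p₀^j·(1−p₀)^(n−j); p = Σ P(X=j) over j with P(X=j) ≤ P(X=21)
p-value (two-sided) = 0.02342
At α=0.01: p ≥ α → fail to reject H₀

reject H₀: no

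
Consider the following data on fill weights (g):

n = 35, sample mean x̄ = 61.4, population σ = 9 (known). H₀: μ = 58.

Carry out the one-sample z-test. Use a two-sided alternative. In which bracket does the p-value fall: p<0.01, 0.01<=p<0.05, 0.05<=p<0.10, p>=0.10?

p-value bracket: 0.01<=p<0.05

SE = σ/√n = 9/√35 = 1.5213
z = (x̄−μ₀)/SE = (61.4−58)/1.5213 = 2.2350
p-value (two-sided) = 0.02542
→ bracket: 0.01<=p<0.05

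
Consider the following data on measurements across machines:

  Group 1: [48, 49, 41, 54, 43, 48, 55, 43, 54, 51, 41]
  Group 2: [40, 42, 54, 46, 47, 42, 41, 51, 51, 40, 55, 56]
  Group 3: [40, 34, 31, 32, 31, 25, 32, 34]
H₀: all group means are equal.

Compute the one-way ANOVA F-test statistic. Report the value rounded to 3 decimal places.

Group means [47.91, 47.08, 32.38], grand mean 43.581
SSB = Σnᵢ(x̄ᵢ−x̄)² = 1357.848; SSW = ΣΣ(x−x̄ᵢ)² = 811.701
MSB = 1357.848/2 = 678.9238; MSW = 811.701/28 = 28.9893
F = MSB/MSW = 23.4198
df = (2, 28)

test statistic = 23.420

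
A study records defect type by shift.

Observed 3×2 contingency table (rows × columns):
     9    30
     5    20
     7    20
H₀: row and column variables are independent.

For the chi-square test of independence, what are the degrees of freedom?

degrees of freedom = 2

df = (r−1)(c−1) = (3−1)·(2−1) = 2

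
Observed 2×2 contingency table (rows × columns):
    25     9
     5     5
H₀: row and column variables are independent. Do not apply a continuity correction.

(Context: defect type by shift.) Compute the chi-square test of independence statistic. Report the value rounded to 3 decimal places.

test statistic = 1.972

Row totals [34, 10], col totals [30, 14], n=44
χ² = (25−23.18)²/23.18 + (9−10.82)²/10.82 + (5−6.82)²/6.82 + (5−3.18)²/3.18 = 1.9720
df = 1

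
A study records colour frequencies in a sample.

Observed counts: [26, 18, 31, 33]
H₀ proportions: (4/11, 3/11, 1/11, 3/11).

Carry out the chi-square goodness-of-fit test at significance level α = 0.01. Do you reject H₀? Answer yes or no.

n = 108; E_i = n·p_i = [39.27, 29.45, 9.82, 29.45]
χ² = (26−39.27)²/39.27 + (18−29.45)²/29.45 + (31−9.82)²/9.82 + (33−29.45)²/29.45 = 55.0648
df = 3
p-value (upper-tail) = 0.00000
At α=0.01: p < α → reject H₀

reject H₀: yes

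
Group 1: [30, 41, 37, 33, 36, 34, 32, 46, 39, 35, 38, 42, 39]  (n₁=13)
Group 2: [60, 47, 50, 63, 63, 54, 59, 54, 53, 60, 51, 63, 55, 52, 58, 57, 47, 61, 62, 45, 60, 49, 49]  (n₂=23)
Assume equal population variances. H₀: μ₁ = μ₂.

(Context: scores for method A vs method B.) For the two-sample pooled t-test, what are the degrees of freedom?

df = n₁ + n₂ − 2 = 13 + 23 − 2 = 34

degrees of freedom = 34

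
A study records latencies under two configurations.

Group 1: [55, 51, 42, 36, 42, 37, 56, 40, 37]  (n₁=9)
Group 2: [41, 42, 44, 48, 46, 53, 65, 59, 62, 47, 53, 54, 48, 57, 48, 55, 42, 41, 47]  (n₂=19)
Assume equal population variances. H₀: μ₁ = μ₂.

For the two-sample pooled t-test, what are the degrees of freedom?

degrees of freedom = 26

df = n₁ + n₂ − 2 = 9 + 19 − 2 = 26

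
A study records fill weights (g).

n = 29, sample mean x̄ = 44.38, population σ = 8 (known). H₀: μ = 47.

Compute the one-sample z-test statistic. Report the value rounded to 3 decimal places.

test statistic = -1.764

SE = σ/√n = 8/√29 = 1.4856
z = (x̄−μ₀)/SE = (44.38−47)/1.4856 = -1.7636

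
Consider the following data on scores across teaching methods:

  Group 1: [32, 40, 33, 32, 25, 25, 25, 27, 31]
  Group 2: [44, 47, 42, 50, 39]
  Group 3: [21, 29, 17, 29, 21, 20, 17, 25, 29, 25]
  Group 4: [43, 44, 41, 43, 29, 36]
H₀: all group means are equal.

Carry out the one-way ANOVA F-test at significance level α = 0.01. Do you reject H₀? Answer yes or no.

reject H₀: yes

Group means [30.00, 44.40, 23.30, 39.33], grand mean 32.033
SSB = Σnᵢ(x̄ᵢ−x̄)² = 1884.333; SSW = ΣΣ(x−x̄ᵢ)² = 648.633
MSB = 1884.333/3 = 628.1111; MSW = 648.633/26 = 24.9474
F = MSB/MSW = 25.1774
df = (3, 26)
p-value (upper-tail) = 0.00000
At α=0.01: p < α → reject H₀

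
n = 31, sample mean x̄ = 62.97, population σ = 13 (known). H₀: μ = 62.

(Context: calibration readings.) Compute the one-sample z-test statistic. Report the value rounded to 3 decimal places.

SE = σ/√n = 13/√31 = 2.3349
z = (x̄−μ₀)/SE = (62.97−62)/2.3349 = 0.4154

test statistic = 0.415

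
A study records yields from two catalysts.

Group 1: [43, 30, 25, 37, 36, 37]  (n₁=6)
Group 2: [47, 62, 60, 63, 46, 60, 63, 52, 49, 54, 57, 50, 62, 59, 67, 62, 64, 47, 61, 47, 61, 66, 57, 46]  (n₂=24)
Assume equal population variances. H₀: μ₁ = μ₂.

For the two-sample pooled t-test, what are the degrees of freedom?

degrees of freedom = 28

df = n₁ + n₂ − 2 = 6 + 24 − 2 = 28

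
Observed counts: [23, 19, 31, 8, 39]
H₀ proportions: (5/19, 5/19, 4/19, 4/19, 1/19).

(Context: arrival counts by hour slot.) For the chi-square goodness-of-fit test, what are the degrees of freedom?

df = k − 1 = 5 − 1 = 4

degrees of freedom = 4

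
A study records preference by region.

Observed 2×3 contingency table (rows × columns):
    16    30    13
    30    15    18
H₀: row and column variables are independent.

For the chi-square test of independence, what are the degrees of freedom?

df = (r−1)(c−1) = (2−1)·(3−1) = 2

degrees of freedom = 2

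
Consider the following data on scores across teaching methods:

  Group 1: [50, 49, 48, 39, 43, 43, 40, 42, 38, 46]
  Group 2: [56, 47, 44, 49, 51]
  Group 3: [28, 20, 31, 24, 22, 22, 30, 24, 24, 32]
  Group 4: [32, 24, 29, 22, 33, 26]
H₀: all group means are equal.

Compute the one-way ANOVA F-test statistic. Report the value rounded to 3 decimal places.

test statistic = 53.432

Group means [43.80, 49.40, 25.70, 27.67], grand mean 35.742
SSB = Σnᵢ(x̄ᵢ−x̄)² = 2981.702; SSW = ΣΣ(x−x̄ᵢ)² = 502.233
MSB = 2981.702/3 = 993.9007; MSW = 502.233/27 = 18.6012
F = MSB/MSW = 53.4320
df = (3, 27)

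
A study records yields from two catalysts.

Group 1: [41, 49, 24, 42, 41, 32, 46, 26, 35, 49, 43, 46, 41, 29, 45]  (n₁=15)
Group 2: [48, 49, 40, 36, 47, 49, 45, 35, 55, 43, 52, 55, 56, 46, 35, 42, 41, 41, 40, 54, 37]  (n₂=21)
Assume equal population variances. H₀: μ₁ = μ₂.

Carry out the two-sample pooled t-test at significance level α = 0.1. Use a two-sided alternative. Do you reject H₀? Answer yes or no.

x̄₁=39.267, s₁=8.146, n₁=15
x̄₂=45.048, s₂=6.845, n₂=21
s_p² = [14·8.146² + 20·6.845²]/34 = 54.8790
SE = √(s_p²·(1/15+1/21)) = 2.5044
t = (39.267−45.048)/2.5044 = -2.3083
df = 34
p-value (two-sided) = 0.02719
At α=0.1: p < α → reject H₀

reject H₀: yes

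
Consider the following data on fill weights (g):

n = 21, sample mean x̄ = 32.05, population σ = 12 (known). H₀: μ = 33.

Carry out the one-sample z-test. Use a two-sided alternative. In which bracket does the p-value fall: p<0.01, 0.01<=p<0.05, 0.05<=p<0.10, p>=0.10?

SE = σ/√n = 12/√21 = 2.6186
z = (x̄−μ₀)/SE = (32.05−33)/2.6186 = -0.3628
p-value (two-sided) = 0.71676
→ bracket: p>=0.10

p-value bracket: p>=0.10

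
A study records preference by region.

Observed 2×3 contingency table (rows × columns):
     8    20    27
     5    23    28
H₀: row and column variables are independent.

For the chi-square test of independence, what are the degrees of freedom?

df = (r−1)(c−1) = (2−1)·(3−1) = 2

degrees of freedom = 2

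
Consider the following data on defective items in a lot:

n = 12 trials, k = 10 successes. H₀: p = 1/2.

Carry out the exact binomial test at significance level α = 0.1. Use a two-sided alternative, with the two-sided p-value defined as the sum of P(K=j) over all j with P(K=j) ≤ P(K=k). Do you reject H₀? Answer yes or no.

reject H₀: yes

Exact binomial: n=12, k=10, p₀=1/2=0.5000
P(X=j) = C(n,j)·p₀^j·(1−p₀)^(n−j); p = Σ P(X=j) over j with P(X=j) ≤ P(X=10)
p-value (two-sided) = 0.03857
At α=0.1: p < α → reject H₀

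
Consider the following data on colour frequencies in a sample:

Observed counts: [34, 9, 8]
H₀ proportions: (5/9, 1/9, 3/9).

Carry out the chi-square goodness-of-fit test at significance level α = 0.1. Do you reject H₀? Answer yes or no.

reject H₀: yes

n = 51; E_i = n·p_i = [28.33, 5.67, 17.00]
χ² = (34−28.33)²/28.33 + (9−5.67)²/5.67 + (8−17.00)²/17.00 = 7.8588
df = 2
p-value (upper-tail) = 0.01966
At α=0.1: p < α → reject H₀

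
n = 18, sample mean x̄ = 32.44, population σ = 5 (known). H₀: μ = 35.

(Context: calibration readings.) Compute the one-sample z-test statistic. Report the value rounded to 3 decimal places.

SE = σ/√n = 5/√18 = 1.1785
z = (x̄−μ₀)/SE = (32.44−35)/1.1785 = -2.1722

test statistic = -2.172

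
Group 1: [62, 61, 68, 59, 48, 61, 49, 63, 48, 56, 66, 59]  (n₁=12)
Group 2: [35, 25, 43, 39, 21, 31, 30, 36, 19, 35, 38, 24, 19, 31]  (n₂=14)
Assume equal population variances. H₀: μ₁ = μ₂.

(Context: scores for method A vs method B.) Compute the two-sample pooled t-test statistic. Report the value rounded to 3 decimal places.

x̄₁=58.333, s₁=6.800, n₁=12
x̄₂=30.429, s₂=7.763, n₂=14
s_p² = [11·6.800² + 13·7.763²]/24 = 53.8373
SE = √(s_p²·(1/12+1/14)) = 2.8865
t = (58.333−30.429)/2.8865 = 9.6673
df = 24

test statistic = 9.667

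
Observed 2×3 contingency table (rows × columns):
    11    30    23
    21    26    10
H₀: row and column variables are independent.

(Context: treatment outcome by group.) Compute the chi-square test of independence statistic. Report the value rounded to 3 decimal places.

Row totals [64, 57], col totals [32, 56, 33], n=121
χ² = (11−16.93)²/16.93 + (30−29.62)²/29.62 + (23−17.45)²/17.45 + (21−15.07)²/15.07 + (26−26.38)²/26.38 + (10−15.55)²/15.55 = 8.1543
df = 2

test statistic = 8.154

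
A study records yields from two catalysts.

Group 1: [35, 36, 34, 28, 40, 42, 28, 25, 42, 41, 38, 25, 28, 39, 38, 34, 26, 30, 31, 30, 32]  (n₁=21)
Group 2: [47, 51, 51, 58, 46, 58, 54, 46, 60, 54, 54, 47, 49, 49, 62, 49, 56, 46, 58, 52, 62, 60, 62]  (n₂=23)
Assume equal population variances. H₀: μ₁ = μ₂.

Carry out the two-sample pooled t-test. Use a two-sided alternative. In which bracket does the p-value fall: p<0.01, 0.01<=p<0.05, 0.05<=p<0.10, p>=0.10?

p-value bracket: p<0.01

x̄₁=33.429, s₁=5.688, n₁=21
x̄₂=53.522, s₂=5.632, n₂=23
s_p² = [20·5.688² + 22·5.632²]/42 = 32.0210
SE = √(s_p²·(1/21+1/23)) = 1.7079
t = (33.429−53.522)/1.7079 = -11.7646
df = 42
p-value (two-sided) = 0.00000
→ bracket: p<0.01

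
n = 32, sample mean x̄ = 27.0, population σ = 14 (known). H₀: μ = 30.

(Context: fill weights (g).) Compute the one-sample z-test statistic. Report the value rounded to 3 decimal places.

test statistic = -1.212

SE = σ/√n = 14/√32 = 2.4749
z = (x̄−μ₀)/SE = (27.0−30)/2.4749 = -1.2122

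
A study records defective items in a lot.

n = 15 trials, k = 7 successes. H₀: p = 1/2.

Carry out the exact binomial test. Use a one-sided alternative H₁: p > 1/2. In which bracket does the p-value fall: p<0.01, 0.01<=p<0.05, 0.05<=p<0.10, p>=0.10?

p-value bracket: p>=0.10

Exact binomial: n=15, k=7, p₀=1/2=0.5000
P(X≥7) from Σ C(n,i)·p₀^i·(1−p₀)^(n−i)
p-value (one-sided, H₁ greater) = 0.69638
→ bracket: p>=0.10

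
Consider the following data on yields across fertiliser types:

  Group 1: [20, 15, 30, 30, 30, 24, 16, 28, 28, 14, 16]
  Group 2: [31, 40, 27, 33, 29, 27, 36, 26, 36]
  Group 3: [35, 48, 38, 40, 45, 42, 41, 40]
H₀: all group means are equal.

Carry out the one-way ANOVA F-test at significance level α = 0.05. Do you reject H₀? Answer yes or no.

reject H₀: yes

Group means [22.82, 31.67, 41.12], grand mean 30.893
SSB = Σnᵢ(x̄ᵢ−x̄)² = 1560.167; SSW = ΣΣ(x−x̄ᵢ)² = 754.511
MSB = 1560.167/2 = 780.0836; MSW = 754.511/25 = 30.1805
F = MSB/MSW = 25.8473
df = (2, 25)
p-value (upper-tail) = 0.00000
At α=0.05: p < α → reject H₀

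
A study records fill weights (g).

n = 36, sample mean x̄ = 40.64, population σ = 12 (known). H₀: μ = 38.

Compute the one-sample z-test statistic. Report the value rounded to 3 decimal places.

test statistic = 1.320

SE = σ/√n = 12/√36 = 2.0000
z = (x̄−μ₀)/SE = (40.64−38)/2.0000 = 1.3200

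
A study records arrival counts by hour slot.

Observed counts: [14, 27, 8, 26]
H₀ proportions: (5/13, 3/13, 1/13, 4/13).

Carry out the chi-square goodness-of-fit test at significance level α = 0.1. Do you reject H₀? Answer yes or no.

reject H₀: yes

n = 75; E_i = n·p_i = [28.85, 17.31, 5.77, 23.08]
χ² = (14−28.85)²/28.85 + (27−17.31)²/17.31 + (8−5.77)²/5.77 + (26−23.08)²/23.08 = 14.3013
df = 3
p-value (upper-tail) = 0.00252
At α=0.1: p < α → reject H₀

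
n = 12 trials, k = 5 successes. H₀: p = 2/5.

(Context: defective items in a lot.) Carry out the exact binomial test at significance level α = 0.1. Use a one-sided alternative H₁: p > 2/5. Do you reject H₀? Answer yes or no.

reject H₀: no

Exact binomial: n=12, k=5, p₀=2/5=0.4000
P(X≥5) from Σ C(n,i)·p₀^i·(1−p₀)^(n−i)
p-value (one-sided, H₁ greater) = 0.56182
At α=0.1: p ≥ α → fail to reject H₀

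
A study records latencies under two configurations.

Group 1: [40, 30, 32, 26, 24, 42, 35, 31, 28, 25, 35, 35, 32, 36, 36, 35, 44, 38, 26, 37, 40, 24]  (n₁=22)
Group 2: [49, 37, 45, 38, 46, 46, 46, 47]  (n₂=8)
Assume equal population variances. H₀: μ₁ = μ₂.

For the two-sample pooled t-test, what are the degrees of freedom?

degrees of freedom = 28

df = n₁ + n₂ − 2 = 22 + 8 − 2 = 28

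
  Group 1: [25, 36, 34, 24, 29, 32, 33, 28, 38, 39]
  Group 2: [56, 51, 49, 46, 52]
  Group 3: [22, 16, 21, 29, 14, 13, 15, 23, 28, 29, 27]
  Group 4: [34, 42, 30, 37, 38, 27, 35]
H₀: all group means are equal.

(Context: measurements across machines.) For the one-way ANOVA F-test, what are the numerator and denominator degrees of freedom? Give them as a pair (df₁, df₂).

degrees of freedom = [3, 29]

k = 4 groups, N = 33 total
df = (k−1, N−k) = (4−1, 33−4) = (3, 29)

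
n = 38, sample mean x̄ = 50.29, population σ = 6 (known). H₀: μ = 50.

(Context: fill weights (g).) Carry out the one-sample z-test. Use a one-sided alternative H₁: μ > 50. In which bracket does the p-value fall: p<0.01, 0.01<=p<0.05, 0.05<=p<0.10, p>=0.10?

p-value bracket: p>=0.10

SE = σ/√n = 6/√38 = 0.9733
z = (x̄−μ₀)/SE = (50.29−50)/0.9733 = 0.2979
p-value (one-sided, H₁ greater) = 0.38287
→ bracket: p>=0.10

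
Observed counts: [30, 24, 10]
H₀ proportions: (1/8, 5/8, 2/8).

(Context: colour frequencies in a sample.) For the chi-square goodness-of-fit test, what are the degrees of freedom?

df = k − 1 = 3 − 1 = 2

degrees of freedom = 2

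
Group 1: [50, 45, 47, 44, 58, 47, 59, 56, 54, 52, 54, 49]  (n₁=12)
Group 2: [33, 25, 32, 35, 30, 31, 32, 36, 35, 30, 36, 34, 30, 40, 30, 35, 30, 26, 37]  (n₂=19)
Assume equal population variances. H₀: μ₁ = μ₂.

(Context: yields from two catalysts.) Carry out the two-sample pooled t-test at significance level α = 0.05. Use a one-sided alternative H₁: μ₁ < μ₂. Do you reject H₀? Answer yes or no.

reject H₀: no

x̄₁=51.250, s₁=5.029, n₁=12
x̄₂=32.474, s₂=3.762, n₂=19
s_p² = [11·5.029² + 18·3.762²]/29 = 18.3789
SE = √(s_p²·(1/12+1/19)) = 1.5808
t = (51.250−32.474)/1.5808 = 11.8778
df = 29
p-value (one-sided, H₁ less) = 1.00000
At α=0.05: p ≥ α → fail to reject H₀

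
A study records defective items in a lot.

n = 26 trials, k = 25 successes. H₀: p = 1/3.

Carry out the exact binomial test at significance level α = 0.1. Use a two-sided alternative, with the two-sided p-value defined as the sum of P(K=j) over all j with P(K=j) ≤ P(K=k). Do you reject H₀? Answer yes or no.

Exact binomial: n=26, k=25, p₀=1/3=0.3333
P(X=j) = C(n,j)·p₀^j·(1−p₀)^(n−j); p = Σ P(X=j) over j with P(X=j) ≤ P(X=25)
p-value (two-sided) = 0.00000
At α=0.1: p < α → reject H₀

reject H₀: yes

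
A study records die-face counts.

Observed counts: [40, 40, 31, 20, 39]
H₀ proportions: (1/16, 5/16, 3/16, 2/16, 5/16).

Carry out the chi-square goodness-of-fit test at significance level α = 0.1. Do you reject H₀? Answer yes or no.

n = 170; E_i = n·p_i = [10.62, 53.12, 31.88, 21.25, 53.12]
χ² = (40−10.62)²/10.62 + (40−53.12)²/53.12 + (31−31.88)²/31.88 + (20−21.25)²/21.25 + (39−53.12)²/53.12 = 88.3090
df = 4
p-value (upper-tail) = 0.00000
At α=0.1: p < α → reject H₀

reject H₀: yes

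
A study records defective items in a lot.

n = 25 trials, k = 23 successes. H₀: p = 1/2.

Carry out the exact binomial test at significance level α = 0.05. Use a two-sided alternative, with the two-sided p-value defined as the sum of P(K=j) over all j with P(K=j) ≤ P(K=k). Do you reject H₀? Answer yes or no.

Exact binomial: n=25, k=23, p₀=1/2=0.5000
P(X=j) = C(n,j)·p₀^j·(1−p₀)^(n−j); p = Σ P(X=j) over j with P(X=j) ≤ P(X=23)
p-value (two-sided) = 0.00002
At α=0.05: p < α → reject H₀

reject H₀: yes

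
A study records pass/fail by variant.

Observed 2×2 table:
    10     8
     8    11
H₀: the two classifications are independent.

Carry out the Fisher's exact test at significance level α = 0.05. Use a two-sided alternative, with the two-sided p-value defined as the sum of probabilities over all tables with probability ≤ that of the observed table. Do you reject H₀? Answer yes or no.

reject H₀: no

Margins: r₁=18, r₂=19, c₁=18, c₂=19, n=37
p_obs = C(18,10)·C(19,8)/C(37,18); sum pmf over tables with pmf ≤ p_obs
p-value (two-sided) = 0.51712
At α=0.05: p ≥ α → fail to reject H₀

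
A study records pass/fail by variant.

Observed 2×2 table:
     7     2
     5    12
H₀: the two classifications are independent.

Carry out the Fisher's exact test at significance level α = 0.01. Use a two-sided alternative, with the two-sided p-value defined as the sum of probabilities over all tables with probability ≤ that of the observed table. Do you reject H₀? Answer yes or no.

reject H₀: no

Margins: r₁=9, r₂=17, c₁=12, c₂=14, n=26
p_obs = C(9,7)·C(17,5)/C(26,12); sum pmf over tables with pmf ≤ p_obs
p-value (two-sided) = 0.03753
At α=0.01: p ≥ α → fail to reject H₀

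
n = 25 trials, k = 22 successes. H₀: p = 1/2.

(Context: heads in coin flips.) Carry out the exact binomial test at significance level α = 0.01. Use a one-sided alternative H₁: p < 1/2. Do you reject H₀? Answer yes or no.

Exact binomial: n=25, k=22, p₀=1/2=0.5000
P(X≤22) from Σ C(n,i)·p₀^i·(1−p₀)^(n−i)
p-value (one-sided, H₁ less) = 0.99999
At α=0.01: p ≥ α → fail to reject H₀

reject H₀: no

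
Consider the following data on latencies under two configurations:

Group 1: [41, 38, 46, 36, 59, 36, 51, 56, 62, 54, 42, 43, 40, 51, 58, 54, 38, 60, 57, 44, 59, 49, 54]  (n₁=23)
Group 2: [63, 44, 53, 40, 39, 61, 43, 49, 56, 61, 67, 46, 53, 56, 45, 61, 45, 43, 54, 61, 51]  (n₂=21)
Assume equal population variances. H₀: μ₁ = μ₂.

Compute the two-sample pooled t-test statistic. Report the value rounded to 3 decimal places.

x̄₁=49.043, s₁=8.557, n₁=23
x̄₂=51.952, s₂=8.340, n₂=21
s_p² = [22·8.557² + 20·8.340²]/42 = 71.4740
SE = √(s_p²·(1/23+1/21)) = 2.5517
t = (49.043−51.952)/2.5517 = -1.1400
df = 42

test statistic = -1.140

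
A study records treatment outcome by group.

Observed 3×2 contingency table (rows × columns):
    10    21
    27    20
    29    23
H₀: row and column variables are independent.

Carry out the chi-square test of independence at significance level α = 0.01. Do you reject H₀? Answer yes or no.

Row totals [31, 47, 52], col totals [66, 64], n=130
χ² = (10−15.74)²/15.74 + (21−15.26)²/15.26 + (27−23.86)²/23.86 + (20−23.14)²/23.14 + (29−26.40)²/26.40 + (23−25.60)²/25.60 = 5.6086
df = 2
p-value (upper-tail) = 0.06055
At α=0.01: p ≥ α → fail to reject H₀

reject H₀: no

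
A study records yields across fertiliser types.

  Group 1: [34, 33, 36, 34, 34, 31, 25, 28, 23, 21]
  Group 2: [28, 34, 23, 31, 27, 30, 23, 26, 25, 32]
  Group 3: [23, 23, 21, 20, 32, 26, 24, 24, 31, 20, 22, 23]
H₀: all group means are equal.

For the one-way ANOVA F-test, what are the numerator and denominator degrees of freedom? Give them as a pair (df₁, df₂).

k = 3 groups, N = 32 total
df = (k−1, N−k) = (3−1, 32−3) = (2, 29)

degrees of freedom = [2, 29]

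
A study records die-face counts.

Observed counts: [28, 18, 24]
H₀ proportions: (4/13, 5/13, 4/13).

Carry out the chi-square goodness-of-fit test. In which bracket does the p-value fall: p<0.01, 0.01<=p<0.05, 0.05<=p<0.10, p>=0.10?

n = 70; E_i = n·p_i = [21.54, 26.92, 21.54]
χ² = (28−21.54)²/21.54 + (18−26.92)²/26.92 + (24−21.54)²/21.54 = 5.1771
df = 2
p-value (upper-tail) = 0.07513
→ bracket: 0.05<=p<0.10

p-value bracket: 0.05<=p<0.10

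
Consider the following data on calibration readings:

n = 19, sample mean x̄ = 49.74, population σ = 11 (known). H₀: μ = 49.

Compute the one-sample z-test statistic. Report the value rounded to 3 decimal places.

test statistic = 0.293

SE = σ/√n = 11/√19 = 2.5236
z = (x̄−μ₀)/SE = (49.74−49)/2.5236 = 0.2932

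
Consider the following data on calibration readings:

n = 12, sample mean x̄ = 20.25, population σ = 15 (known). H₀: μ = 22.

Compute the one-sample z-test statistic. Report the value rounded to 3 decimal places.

test statistic = -0.404

SE = σ/√n = 15/√12 = 4.3301
z = (x̄−μ₀)/SE = (20.25−22)/4.3301 = -0.4041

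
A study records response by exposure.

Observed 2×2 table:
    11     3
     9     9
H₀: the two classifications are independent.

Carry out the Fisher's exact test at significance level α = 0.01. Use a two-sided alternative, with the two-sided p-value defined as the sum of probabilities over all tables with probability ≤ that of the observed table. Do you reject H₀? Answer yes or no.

Margins: r₁=14, r₂=18, c₁=20, c₂=12, n=32
p_obs = C(14,11)·C(18,9)/C(32,20); sum pmf over tables with pmf ≤ p_obs
p-value (two-sided) = 0.14671
At α=0.01: p ≥ α → fail to reject H₀

reject H₀: no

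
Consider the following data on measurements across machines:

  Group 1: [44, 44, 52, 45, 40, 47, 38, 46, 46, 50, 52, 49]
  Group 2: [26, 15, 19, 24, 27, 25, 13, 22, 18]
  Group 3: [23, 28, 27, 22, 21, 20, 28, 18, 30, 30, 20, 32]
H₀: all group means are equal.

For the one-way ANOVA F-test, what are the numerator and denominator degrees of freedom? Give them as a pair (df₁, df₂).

k = 3 groups, N = 33 total
df = (k−1, N−k) = (3−1, 33−3) = (2, 30)

degrees of freedom = [2, 30]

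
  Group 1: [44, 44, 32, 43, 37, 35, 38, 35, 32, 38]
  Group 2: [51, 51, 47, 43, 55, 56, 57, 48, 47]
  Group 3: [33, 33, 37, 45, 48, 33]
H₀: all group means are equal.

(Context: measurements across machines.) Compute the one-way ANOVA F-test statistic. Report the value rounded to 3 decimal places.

Group means [37.80, 50.56, 38.17], grand mean 42.480
SSB = Σnᵢ(x̄ᵢ−x̄)² = 917.584; SSW = ΣΣ(x−x̄ᵢ)² = 592.656
MSB = 917.584/2 = 458.7922; MSW = 592.656/22 = 26.9389
F = MSB/MSW = 17.0309
df = (2, 22)

test statistic = 17.031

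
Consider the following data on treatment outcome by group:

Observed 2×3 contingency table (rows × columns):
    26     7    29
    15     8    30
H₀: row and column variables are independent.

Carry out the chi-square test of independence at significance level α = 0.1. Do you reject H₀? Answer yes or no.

reject H₀: no

Row totals [62, 53], col totals [41, 15, 59], n=115
χ² = (26−22.10)²/22.10 + (7−8.09)²/8.09 + (29−31.81)²/31.81 + (15−18.90)²/18.90 + (8−6.91)²/6.91 + (30−27.19)²/27.19 = 2.3448
df = 2
p-value (upper-tail) = 0.30962
At α=0.1: p ≥ α → fail to reject H₀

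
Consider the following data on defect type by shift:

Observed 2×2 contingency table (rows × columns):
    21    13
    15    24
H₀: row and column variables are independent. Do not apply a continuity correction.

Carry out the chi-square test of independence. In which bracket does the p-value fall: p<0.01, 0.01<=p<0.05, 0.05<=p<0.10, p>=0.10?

p-value bracket: 0.01<=p<0.05

Row totals [34, 39], col totals [36, 37], n=73
χ² = (21−16.77)²/16.77 + (13−17.23)²/17.23 + (15−19.23)²/19.23 + (24−19.77)²/19.77 = 3.9463
df = 1
p-value (upper-tail) = 0.04697
→ bracket: 0.01<=p<0.05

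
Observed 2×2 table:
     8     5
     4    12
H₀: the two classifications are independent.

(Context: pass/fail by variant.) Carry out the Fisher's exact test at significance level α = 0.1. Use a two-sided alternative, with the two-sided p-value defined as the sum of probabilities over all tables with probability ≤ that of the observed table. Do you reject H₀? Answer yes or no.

reject H₀: yes

Margins: r₁=13, r₂=16, c₁=12, c₂=17, n=29
p_obs = C(13,8)·C(16,4)/C(29,12); sum pmf over tables with pmf ≤ p_obs
p-value (two-sided) = 0.06670
At α=0.1: p < α → reject H₀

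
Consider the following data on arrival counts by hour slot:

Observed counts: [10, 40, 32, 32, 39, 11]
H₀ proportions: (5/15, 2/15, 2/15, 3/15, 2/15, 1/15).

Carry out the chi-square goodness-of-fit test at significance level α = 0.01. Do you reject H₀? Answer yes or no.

reject H₀: yes

n = 164; E_i = n·p_i = [54.67, 21.87, 21.87, 32.80, 21.87, 10.93]
χ² = (10−54.67)²/54.67 + (40−21.87)²/21.87 + (32−21.87)²/21.87 + (32−32.80)²/32.80 + (39−21.87)²/21.87 + (11−10.93)²/10.93 = 69.6738
df = 5
p-value (upper-tail) = 0.00000
At α=0.01: p < α → reject H₀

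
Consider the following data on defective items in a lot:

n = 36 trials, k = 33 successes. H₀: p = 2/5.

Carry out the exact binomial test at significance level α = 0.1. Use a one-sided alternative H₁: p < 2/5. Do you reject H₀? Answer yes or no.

Exact binomial: n=36, k=33, p₀=2/5=0.4000
P(X≤33) from Σ C(n,i)·p₀^i·(1−p₀)^(n−i)
p-value (one-sided, H₁ less) = 1.00000
At α=0.1: p ≥ α → fail to reject H₀

reject H₀: no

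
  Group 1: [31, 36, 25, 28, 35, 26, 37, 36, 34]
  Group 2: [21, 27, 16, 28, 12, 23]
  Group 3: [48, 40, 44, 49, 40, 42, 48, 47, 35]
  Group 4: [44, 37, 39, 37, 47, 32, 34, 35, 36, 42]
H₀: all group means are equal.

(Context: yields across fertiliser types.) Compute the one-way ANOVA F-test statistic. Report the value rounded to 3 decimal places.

Group means [32.00, 21.17, 43.67, 38.30], grand mean 35.029
SSB = Σnᵢ(x̄ᵢ−x̄)² = 2014.037; SSW = ΣΣ(x−x̄ᵢ)² = 748.933
MSB = 2014.037/3 = 671.3458; MSW = 748.933/30 = 24.9644
F = MSB/MSW = 26.8921
df = (3, 30)

test statistic = 26.892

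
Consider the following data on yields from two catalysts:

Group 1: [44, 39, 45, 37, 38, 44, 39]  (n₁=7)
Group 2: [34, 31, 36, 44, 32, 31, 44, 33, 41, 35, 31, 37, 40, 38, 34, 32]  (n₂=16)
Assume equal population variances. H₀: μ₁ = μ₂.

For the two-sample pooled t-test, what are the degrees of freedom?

degrees of freedom = 21

df = n₁ + n₂ − 2 = 7 + 16 − 2 = 21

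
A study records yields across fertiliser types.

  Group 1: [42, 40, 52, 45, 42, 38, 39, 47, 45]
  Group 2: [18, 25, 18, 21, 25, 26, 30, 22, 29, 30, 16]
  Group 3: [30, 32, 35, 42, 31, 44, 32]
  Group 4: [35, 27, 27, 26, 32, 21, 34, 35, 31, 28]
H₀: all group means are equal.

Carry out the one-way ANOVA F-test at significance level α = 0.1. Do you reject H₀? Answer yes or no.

Group means [43.33, 23.64, 35.14, 29.60], grand mean 32.216
SSB = Σnᵢ(x̄ᵢ−x̄)² = 2050.468; SSW = ΣΣ(x−x̄ᵢ)² = 783.803
MSB = 2050.468/3 = 683.4892; MSW = 783.803/33 = 23.7516
F = MSB/MSW = 28.7766
df = (3, 33)
p-value (upper-tail) = 0.00000
At α=0.1: p < α → reject H₀

reject H₀: yes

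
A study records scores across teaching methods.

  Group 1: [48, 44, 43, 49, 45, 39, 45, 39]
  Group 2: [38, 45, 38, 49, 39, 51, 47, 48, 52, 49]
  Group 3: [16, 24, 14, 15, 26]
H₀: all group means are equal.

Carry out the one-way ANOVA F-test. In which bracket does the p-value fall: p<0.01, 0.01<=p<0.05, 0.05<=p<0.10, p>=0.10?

Group means [44.00, 45.60, 19.00], grand mean 39.261
SSB = Σnᵢ(x̄ᵢ−x̄)² = 2634.035; SSW = ΣΣ(x−x̄ᵢ)² = 478.400
MSB = 2634.035/2 = 1317.0174; MSW = 478.400/20 = 23.9200
F = MSB/MSW = 55.0593
df = (2, 20)
p-value (upper-tail) = 0.00000
→ bracket: p<0.01

p-value bracket: p<0.01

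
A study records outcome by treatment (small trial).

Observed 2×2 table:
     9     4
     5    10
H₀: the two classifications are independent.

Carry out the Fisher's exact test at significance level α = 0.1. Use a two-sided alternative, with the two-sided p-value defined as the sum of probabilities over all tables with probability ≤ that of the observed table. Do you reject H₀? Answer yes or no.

reject H₀: no

Margins: r₁=13, r₂=15, c₁=14, c₂=14, n=28
p_obs = C(13,9)·C(15,5)/C(28,14); sum pmf over tables with pmf ≤ p_obs
p-value (two-sided) = 0.12835
At α=0.1: p ≥ α → fail to reject H₀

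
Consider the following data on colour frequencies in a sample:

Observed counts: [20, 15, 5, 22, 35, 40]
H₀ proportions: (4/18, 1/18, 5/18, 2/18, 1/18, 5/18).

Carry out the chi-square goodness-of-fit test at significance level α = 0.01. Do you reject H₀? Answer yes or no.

reject H₀: yes

n = 137; E_i = n·p_i = [30.44, 7.61, 38.06, 15.22, 7.61, 38.06]
χ² = (20−30.44)²/30.44 + (15−7.61)²/7.61 + (5−38.06)²/38.06 + (22−15.22)²/15.22 + (35−7.61)²/7.61 + (40−38.06)²/38.06 = 141.1460
df = 5
p-value (upper-tail) = 0.00000
At α=0.01: p < α → reject H₀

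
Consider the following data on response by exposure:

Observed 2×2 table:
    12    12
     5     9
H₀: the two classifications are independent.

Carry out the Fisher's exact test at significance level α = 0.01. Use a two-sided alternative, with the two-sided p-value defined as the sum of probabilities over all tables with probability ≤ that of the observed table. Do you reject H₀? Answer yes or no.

reject H₀: no

Margins: r₁=24, r₂=14, c₁=17, c₂=21, n=38
p_obs = C(24,12)·C(14,5)/C(38,17); sum pmf over tables with pmf ≤ p_obs
p-value (two-sided) = 0.50568
At α=0.01: p ≥ α → fail to reject H₀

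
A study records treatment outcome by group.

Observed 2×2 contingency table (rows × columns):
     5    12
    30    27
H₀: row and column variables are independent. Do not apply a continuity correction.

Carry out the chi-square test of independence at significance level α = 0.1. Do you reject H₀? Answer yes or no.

reject H₀: yes

Row totals [17, 57], col totals [35, 39], n=74
χ² = (5−8.04)²/8.04 + (12−8.96)²/8.96 + (30−26.96)²/26.96 + (27−30.04)²/30.04 = 2.8323
df = 1
p-value (upper-tail) = 0.09239
At α=0.1: p < α → reject H₀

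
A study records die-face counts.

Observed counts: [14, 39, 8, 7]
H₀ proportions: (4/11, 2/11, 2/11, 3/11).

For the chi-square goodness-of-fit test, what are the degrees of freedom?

degrees of freedom = 3

df = k − 1 = 4 − 1 = 3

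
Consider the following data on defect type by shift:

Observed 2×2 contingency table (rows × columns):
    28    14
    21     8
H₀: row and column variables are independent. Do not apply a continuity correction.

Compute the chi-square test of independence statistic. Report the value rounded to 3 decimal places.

Row totals [42, 29], col totals [49, 22], n=71
χ² = (28−28.99)²/28.99 + (14−13.01)²/13.01 + (21−20.01)²/20.01 + (8−8.99)²/8.99 = 0.2650
df = 1

test statistic = 0.265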